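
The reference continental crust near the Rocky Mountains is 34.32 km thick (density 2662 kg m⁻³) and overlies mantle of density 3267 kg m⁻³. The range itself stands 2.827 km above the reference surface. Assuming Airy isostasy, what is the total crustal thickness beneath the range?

Root depth r = h ρ_c / (ρ_m − ρ_c) = 2.827 km × 2662 / 605 = 12.44 km.
Total thickness = T + h + r = 34.32 km + 2.827 km + 12.44 km = 49.6 km.

49.6 km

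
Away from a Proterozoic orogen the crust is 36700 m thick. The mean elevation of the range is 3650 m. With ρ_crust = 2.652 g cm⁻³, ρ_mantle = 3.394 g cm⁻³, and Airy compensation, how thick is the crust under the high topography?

Root depth r = h ρ_c / (ρ_m − ρ_c) = 3650 m × 2.652 / 0.742 = 13050 m.
Total thickness = T + h + r = 36700 m + 3650 m + 13050 m = 53400 m.

53400 m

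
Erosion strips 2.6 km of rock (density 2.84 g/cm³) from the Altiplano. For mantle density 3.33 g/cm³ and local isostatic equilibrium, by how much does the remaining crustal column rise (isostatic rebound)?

2.22 km

Unloading: uplift u = e ρ_c/ρ_m = 2.6 km × 2.84/3.33 = 2.22 km.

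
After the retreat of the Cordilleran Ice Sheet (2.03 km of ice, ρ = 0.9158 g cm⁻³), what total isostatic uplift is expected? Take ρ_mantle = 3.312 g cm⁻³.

0.561 km

Removing the load lets mantle flow back in; uplift u satisfies ρ_ice t = ρ_m u.
u = t ρ_ice/ρ_m = 2.03 km × 0.9158/3.312 = 0.561 km.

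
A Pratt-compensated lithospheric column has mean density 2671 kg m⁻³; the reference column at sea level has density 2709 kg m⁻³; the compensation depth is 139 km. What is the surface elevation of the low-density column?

1.98 km

ρ_ref D = ρ (D + h) → h = D (ρ_ref − ρ)/ρ.
h = 139 km × (2709 − 2671)/2671 = 1.98 km.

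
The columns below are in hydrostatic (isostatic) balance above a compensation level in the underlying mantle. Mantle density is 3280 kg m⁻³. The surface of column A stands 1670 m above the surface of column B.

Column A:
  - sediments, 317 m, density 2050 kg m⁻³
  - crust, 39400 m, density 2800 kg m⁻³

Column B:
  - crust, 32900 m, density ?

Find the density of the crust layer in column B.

Take the compensation level at the base of the deeper column (depth z_c below the surface of column A) and equate Σ ρ_i t_i down to z_c; mantle fills any gap and the z_c terms cancel.
Column A: 317×2050 + 39400×2800 + (z_c − 39717)×3280
Column B: 1670×0 + 32900×ρ + (z_c − 1670 − 32900)×3280
The z_c×3280 term appears on both sides and cancels. Collect the known terms of each column as K = Σ(ρt)_known − 3280 × (depth of known layers): K_A = 110969850 − 3280×39717 = −19301910; K_B = 0 − 3280×(1670 + 32900) = −113389600.
Balance: K_A = K_B + 32900×ρ, so ρ = (K_A − K_B)/32900 = 94087700/32900 = 2860 kg m⁻³.

2860 kg m⁻³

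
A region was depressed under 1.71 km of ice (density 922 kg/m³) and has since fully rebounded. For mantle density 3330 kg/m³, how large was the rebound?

Removing the load lets mantle flow back in; uplift u satisfies ρ_ice t = ρ_m u.
u = t ρ_ice/ρ_m = 1.71 km × 922/3330 = 0.473 km.

0.473 km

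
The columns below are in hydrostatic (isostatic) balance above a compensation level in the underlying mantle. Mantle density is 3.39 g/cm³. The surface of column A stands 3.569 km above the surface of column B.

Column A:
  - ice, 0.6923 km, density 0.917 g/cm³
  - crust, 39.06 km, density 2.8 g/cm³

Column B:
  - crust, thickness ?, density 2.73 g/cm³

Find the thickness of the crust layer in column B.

Take the compensation level at the base of the deeper column (depth z_c below the surface of column A) and equate Σ ρ_i t_i down to z_c; mantle fills any gap and the z_c terms cancel.
Column A: 0.6923×0.917 + 39.06×2.8 + (z_c − 39.7523)×3.39
Column B: 3.569×0 + x×2.73 + (z_c − 3.569 − 0 − x)×3.39
The z_c×3.39 term appears on both sides and cancels. Collect the known terms of each column as K = Σ(ρt)_known − 3.39 × (depth of known layers): K_A = 110.002839 − 3.39×39.7523 = −24.7574579; K_B = 0 − 3.39×(3.569 + 0) = −12.09891.
Balance: K_A = K_B − x×(3.39 − 2.73), so x = (K_B − K_A)/(3.39 − 2.73) = 12.6585/0.66 = 19.2 km.

19.2 km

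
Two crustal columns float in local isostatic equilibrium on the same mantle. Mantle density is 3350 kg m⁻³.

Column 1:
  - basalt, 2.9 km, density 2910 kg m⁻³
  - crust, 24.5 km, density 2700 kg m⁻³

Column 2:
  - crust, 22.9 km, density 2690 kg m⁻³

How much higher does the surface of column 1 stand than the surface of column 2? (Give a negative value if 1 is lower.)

For any compensation level in the mantle, the mantle terms cancel and isostasy reduces to e = (Σt_1 − Σt_2) − (Σ(ρt)_1 − Σ(ρt)_2) / ρ_m.
Σt_1 = 27.4 km; Σt_2 = 22.9 km; Σ(ρt)_1 = 74589; Σ(ρt)_2 = 61601 (in km·kg m⁻³).
e = (27.4 − 22.9) − (74589 − 61601) / 3350 = 0.623 km.

0.623 km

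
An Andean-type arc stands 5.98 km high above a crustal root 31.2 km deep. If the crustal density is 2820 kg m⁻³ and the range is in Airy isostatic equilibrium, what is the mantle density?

Airy balance: ρ_c h = (ρ_m − ρ_c) r → ρ_m = ρ_c (1 + h/r).
ρ_m = 2820 × (1 + 5.98 km/31.2 km) = 3360 kg m⁻³.

3360 kg m⁻³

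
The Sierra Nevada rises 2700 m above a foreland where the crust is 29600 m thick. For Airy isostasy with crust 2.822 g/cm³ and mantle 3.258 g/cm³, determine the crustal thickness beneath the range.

49800 m

Root depth r = h ρ_c / (ρ_m − ρ_c) = 2700 m × 2.822 / 0.436 = 17480 m.
Total thickness = T + h + r = 29600 m + 2700 m + 17480 m = 49800 m.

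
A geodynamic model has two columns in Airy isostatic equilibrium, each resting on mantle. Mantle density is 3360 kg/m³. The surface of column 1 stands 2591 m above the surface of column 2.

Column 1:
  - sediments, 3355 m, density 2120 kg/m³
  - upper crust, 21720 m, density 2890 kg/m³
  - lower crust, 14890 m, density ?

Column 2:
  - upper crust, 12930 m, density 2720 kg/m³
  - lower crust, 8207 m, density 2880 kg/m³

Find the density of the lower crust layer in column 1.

Take the compensation level at the base of the deeper column (depth z_c below the surface of column 1) and equate Σ ρ_i t_i down to z_c; mantle fills any gap and the z_c terms cancel.
Column 1: 3355×2120 + 21720×2890 + 14890×ρ + (z_c − 39965)×3360
Column 2: 2591×0 + 12930×2720 + 8207×2880 + (z_c − 2591 − 21137)×3360
The z_c×3360 term appears on both sides and cancels. Collect the known terms of each column as K = Σ(ρt)_known − 3360 × (depth of known layers): K_1 = 69883400 − 3360×39965 = −64399000; K_2 = 58805760 − 3360×(2591 + 21137) = −20920320.
Balance: K_1 + 14890×ρ = K_2, so ρ = (K_2 − K_1)/14890 = 43478700/14890 = 2920 kg/m³.

2920 kg/m³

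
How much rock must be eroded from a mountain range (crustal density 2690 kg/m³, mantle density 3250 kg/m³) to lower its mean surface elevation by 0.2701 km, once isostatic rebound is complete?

Net drop Δ = e − u = e − e ρ_c/ρ_m = e (ρ_m − ρ_c)/ρ_m.
e = Δ ρ_m/(ρ_m − ρ_c) = 0.2701 km × 3250/560 = 1.57 km.

1.57 km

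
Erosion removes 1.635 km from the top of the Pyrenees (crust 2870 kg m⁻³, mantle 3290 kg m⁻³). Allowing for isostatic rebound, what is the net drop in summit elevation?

Rebound u = e ρ_c/ρ_m = 1.635 km × 2870/3290 = 1.426 km.
Net surface drop = e − u = 1.635 km − 1.426 km = e (ρ_m − ρ_c)/ρ_m = 0.209 km.

0.209 km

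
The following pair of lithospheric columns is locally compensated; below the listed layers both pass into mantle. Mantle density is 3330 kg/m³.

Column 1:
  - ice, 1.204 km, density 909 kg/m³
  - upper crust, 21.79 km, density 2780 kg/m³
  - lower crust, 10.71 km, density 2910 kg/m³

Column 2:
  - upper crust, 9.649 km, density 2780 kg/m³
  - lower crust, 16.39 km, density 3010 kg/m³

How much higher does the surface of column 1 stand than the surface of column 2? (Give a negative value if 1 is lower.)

For any compensation level in the mantle, the mantle terms cancel and isostasy reduces to e = (Σt_1 − Σt_2) − (Σ(ρt)_1 − Σ(ρt)_2) / ρ_m.
Σt_1 = 33.704 km; Σt_2 = 26.039 km; Σ(ρt)_1 = 92836.736; Σ(ρt)_2 = 76158.12 (in km·kg/m³).
e = (33.704 − 26.039) − (92836.736 − 76158.12) / 3330 = 2.66 km.

2.66 km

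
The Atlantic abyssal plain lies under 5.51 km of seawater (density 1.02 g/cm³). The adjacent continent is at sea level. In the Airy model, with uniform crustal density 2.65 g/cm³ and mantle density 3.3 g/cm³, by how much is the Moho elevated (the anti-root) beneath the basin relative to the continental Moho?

13.8 km

For local isostatic compensation: replacing crust with seawater at the top is compensated by replacing crust with mantle at the base: d (ρ_c − ρ_w) = a (ρ_m − ρ_c).
a = d (ρ_c − ρ_w)/(ρ_m − ρ_c) = 5.51 km × 1.63/0.65 = 13.8 km.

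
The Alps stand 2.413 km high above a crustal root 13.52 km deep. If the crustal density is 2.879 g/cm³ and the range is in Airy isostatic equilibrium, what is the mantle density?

3.39 g/cm³

Airy balance: ρ_c h = (ρ_m − ρ_c) r → ρ_m = ρ_c (1 + h/r).
ρ_m = 2.879 × (1 + 2.413 km/13.52 km) = 3.39 g/cm³.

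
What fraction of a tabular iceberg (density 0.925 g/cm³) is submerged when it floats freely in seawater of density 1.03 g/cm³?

0.898

Submerged fraction = ρ_obj/ρ_fluid = 0.925/1.03 = 0.898.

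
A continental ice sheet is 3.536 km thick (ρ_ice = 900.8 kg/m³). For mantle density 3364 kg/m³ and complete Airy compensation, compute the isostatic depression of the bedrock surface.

For local isostatic compensation: the ice load ρ_ice t is balanced by mantle displaced below, ρ_m s.
s = t ρ_ice / ρ_m = 3.536 km × 900.8/3364 = 0.947 km.

0.947 km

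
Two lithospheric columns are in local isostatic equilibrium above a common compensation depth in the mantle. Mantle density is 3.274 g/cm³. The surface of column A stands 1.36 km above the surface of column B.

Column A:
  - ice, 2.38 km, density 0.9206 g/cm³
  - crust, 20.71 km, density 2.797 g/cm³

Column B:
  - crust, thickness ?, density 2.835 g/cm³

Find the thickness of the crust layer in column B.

25.1 km

Take the compensation level at the base of the deeper column (depth z_c below the surface of column A) and equate Σ ρ_i t_i down to z_c; mantle fills any gap and the z_c terms cancel.
Column A: 2.38×0.9206 + 20.71×2.797 + (z_c − 23.09)×3.274
Column B: 1.36×0 + x×2.835 + (z_c − 1.36 − 0 − x)×3.274
The z_c×3.274 term appears on both sides and cancels. Collect the known terms of each column as K = Σ(ρt)_known − 3.274 × (depth of known layers): K_A = 60.116898 − 3.274×23.09 = −15.479762; K_B = 0 − 3.274×(1.36 + 0) = −4.45264.
Balance: K_A = K_B − x×(3.274 − 2.835), so x = (K_B − K_A)/(3.274 − 2.835) = 11.0271/0.439 = 25.1 km.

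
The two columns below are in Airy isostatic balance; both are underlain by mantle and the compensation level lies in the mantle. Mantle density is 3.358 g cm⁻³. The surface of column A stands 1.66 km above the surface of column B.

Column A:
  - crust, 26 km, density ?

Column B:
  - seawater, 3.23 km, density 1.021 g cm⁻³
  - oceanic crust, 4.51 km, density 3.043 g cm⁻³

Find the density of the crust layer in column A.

Take the compensation level at the base of the deeper column (depth z_c below the surface of column A) and equate Σ ρ_i t_i down to z_c; mantle fills any gap and the z_c terms cancel.
Column A: 26×ρ + (z_c − 26)×3.358
Column B: 1.66×0 + 3.23×1.021 + 4.51×3.043 + (z_c − 1.66 − 7.74)×3.358
The z_c×3.358 term appears on both sides and cancels. Collect the known terms of each column as K = Σ(ρt)_known − 3.358 × (depth of known layers): K_A = 0 − 3.358×26 = −87.308; K_B = 17.02176 − 3.358×(1.66 + 7.74) = −14.54344.
Balance: K_A + 26×ρ = K_B, so ρ = (K_B − K_A)/26 = 72.7646/26 = 2.8 g cm⁻³.

2.8 g cm⁻³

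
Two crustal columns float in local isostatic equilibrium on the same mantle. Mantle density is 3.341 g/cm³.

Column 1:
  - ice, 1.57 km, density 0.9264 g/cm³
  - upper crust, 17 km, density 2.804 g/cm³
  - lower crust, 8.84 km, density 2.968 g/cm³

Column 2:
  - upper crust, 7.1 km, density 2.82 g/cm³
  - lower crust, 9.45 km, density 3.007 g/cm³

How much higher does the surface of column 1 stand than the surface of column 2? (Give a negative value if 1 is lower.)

For any compensation level in the mantle, the mantle terms cancel and isostasy reduces to e = (Σt_1 − Σt_2) − (Σ(ρt)_1 − Σ(ρt)_2) / ρ_m.
Σt_1 = 27.41 km; Σt_2 = 16.55 km; Σ(ρt)_1 = 75.359568; Σ(ρt)_2 = 48.43815 (in km·g/cm³).
e = (27.41 − 16.55) − (75.359568 − 48.43815) / 3.341 = 2.8 km.

2.8 km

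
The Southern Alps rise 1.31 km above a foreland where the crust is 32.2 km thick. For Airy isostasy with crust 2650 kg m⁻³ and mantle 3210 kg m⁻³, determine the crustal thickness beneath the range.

Root depth r = h ρ_c / (ρ_m − ρ_c) = 1.31 km × 2650 / 560 = 6.199 km.
Total thickness = T + h + r = 32.2 km + 1.31 km + 6.199 km = 39.7 km.

39.7 km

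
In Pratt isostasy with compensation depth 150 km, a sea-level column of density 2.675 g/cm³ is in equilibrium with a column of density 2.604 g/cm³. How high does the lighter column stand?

4.09 km

ρ_ref D = ρ (D + h) → h = D (ρ_ref − ρ)/ρ.
h = 150 km × (2.675 − 2.604)/2.604 = 4.09 km.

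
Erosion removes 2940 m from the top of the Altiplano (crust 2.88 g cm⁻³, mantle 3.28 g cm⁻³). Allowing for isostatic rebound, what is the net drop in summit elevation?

359 m

Rebound u = e ρ_c/ρ_m = 2940 m × 2.88/3.28 = 2581 m.
Net surface drop = e − u = 2940 m − 2581 m = e (ρ_m − ρ_c)/ρ_m = 359 m.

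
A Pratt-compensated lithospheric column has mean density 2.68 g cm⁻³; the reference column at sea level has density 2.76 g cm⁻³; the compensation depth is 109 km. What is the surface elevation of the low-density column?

3.25 km

ρ_ref D = ρ (D + h) → h = D (ρ_ref − ρ)/ρ.
h = 109 km × (2.76 − 2.68)/2.68 = 3.25 km.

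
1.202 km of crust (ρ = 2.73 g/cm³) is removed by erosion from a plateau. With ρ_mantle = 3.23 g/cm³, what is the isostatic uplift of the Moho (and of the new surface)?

1.02 km

Unloading: uplift u = e ρ_c/ρ_m = 1.202 km × 2.73/3.23 = 1.02 km.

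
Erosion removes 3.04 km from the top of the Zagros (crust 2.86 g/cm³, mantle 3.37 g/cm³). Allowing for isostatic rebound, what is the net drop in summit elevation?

Rebound u = e ρ_c/ρ_m = 3.04 km × 2.86/3.37 = 2.58 km.
Net surface drop = e − u = 3.04 km − 2.58 km = e (ρ_m − ρ_c)/ρ_m = 0.46 km.

0.46 km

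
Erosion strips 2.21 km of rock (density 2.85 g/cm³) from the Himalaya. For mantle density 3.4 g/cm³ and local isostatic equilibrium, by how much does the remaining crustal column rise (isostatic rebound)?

Unloading: uplift u = e ρ_c/ρ_m = 2.21 km × 2.85/3.4 = 1.85 km.

1.85 km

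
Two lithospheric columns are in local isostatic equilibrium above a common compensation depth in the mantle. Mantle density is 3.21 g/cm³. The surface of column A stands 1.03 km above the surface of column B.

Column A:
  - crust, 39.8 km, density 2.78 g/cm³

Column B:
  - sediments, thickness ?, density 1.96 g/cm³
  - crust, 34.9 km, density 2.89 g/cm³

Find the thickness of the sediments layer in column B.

Take the compensation level at the base of the deeper column (depth z_c below the surface of column A) and equate Σ ρ_i t_i down to z_c; mantle fills any gap and the z_c terms cancel.
Column A: 39.8×2.78 + (z_c − 39.8)×3.21
Column B: 1.03×0 + x×1.96 + 34.9×2.89 + (z_c − 1.03 − 34.9 − x)×3.21
The z_c×3.21 term appears on both sides and cancels. Collect the known terms of each column as K = Σ(ρt)_known − 3.21 × (depth of known layers): K_A = 110.644 − 3.21×39.8 = −17.114; K_B = 100.861 − 3.21×(1.03 + 34.9) = −14.4743.
Balance: K_A = K_B − x×(3.21 − 1.96), so x = (K_B − K_A)/(3.21 − 1.96) = 2.6397/1.25 = 2.11 km.

2.11 km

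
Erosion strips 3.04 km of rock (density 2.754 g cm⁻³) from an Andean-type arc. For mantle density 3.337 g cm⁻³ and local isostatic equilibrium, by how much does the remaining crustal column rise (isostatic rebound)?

2.51 km

Unloading: uplift u = e ρ_c/ρ_m = 3.04 km × 2.754/3.337 = 2.51 km.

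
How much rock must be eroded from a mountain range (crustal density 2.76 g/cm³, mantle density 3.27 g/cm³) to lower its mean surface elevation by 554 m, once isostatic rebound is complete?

3550 m

Net drop Δ = e − u = e − e ρ_c/ρ_m = e (ρ_m − ρ_c)/ρ_m.
e = Δ ρ_m/(ρ_m − ρ_c) = 554 m × 3.27/0.51 = 3550 m.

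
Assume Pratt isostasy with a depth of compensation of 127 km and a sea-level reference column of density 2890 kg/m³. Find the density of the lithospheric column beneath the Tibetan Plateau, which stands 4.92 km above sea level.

Pratt balance: ρ_ref D = ρ (D + h).
ρ = ρ_ref D/(D + h) = 2890 × 127 km/(127 km + 4.92 km) = 2780 kg/m³.

2780 kg/m³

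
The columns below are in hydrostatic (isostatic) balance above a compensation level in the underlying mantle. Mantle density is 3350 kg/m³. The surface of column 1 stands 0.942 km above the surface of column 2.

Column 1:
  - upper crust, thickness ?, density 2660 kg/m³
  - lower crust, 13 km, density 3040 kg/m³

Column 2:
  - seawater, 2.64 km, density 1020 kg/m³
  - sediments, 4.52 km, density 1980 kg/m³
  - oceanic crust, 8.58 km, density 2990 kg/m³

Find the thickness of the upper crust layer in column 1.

Take the compensation level at the base of the deeper column (depth z_c below the surface of column 1) and equate Σ ρ_i t_i down to z_c; mantle fills any gap and the z_c terms cancel.
Column 1: x×2660 + 13×3040 + (z_c − 13 − x)×3350
Column 2: 0.942×0 + 2.64×1020 + 4.52×1980 + 8.58×2990 + (z_c − 0.942 − 15.74)×3350
The z_c×3350 term appears on both sides and cancels. Collect the known terms of each column as K = Σ(ρt)_known − 3350 × (depth of known layers): K_1 = 39520 − 3350×13 = −4030; K_2 = 37296.6 − 3350×(0.942 + 15.74) = −18588.1.
Balance: K_1 − x×(3350 − 2660) = K_2, so x = (K_1 − K_2)/(3350 − 2660) = 14558.1/690 = 21.1 km.

21.1 km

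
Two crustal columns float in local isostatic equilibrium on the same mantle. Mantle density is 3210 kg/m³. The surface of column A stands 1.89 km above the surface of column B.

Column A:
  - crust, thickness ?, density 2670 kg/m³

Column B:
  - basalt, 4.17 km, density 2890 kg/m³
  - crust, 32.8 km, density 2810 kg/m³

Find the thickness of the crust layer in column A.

Take the compensation level at the base of the deeper column (depth z_c below the surface of column A) and equate Σ ρ_i t_i down to z_c; mantle fills any gap and the z_c terms cancel.
Column A: x×2670 + (z_c − 0 − x)×3210
Column B: 1.89×0 + 4.17×2890 + 32.8×2810 + (z_c − 1.89 − 36.97)×3210
The z_c×3210 term appears on both sides and cancels. Collect the known terms of each column as K = Σ(ρt)_known − 3210 × (depth of known layers): K_A = 0 − 3210×0 = 0; K_B = 104219.3 − 3210×(1.89 + 36.97) = −20521.3.
Balance: K_A − x×(3210 − 2670) = K_B, so x = (K_A − K_B)/(3210 − 2670) = 20521.3/540 = 38 km.

38 km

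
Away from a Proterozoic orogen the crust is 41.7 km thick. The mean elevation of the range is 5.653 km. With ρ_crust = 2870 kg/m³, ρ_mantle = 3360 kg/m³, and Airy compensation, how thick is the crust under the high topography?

Root depth r = h ρ_c / (ρ_m − ρ_c) = 5.653 km × 2870 / 490 = 33.11 km.
Total thickness = T + h + r = 41.7 km + 5.653 km + 33.11 km = 80.5 km.

80.5 km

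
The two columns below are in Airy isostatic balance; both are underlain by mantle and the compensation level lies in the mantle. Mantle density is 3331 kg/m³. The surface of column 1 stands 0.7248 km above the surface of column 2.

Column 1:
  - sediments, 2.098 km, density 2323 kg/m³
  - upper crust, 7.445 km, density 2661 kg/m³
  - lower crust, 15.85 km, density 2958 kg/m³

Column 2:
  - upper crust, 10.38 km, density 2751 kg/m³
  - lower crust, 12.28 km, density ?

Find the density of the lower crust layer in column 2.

2960 kg/m³

Take the compensation level at the base of the deeper column (depth z_c below the surface of column 1) and equate Σ ρ_i t_i down to z_c; mantle fills any gap and the z_c terms cancel.
Column 1: 2.098×2323 + 7.445×2661 + 15.85×2958 + (z_c − 25.393)×3331
Column 2: 0.7248×0 + 10.38×2751 + 12.28×ρ + (z_c − 0.7248 − 22.66)×3331
The z_c×3331 term appears on both sides and cancels. Collect the known terms of each column as K = Σ(ρt)_known − 3331 × (depth of known layers): K_1 = 71569.099 − 3331×25.393 = −13014.984; K_2 = 28555.38 − 3331×(0.7248 + 22.66) = −49339.3888.
Balance: K_1 = K_2 + 12.28×ρ, so ρ = (K_1 − K_2)/12.28 = 36324.4/12.28 = 2960 kg/m³.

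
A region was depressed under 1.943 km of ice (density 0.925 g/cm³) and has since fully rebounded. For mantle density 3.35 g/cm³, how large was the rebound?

0.536 km

Removing the load lets mantle flow back in; uplift u satisfies ρ_ice t = ρ_m u.
u = t ρ_ice/ρ_m = 1.943 km × 0.925/3.35 = 0.536 km.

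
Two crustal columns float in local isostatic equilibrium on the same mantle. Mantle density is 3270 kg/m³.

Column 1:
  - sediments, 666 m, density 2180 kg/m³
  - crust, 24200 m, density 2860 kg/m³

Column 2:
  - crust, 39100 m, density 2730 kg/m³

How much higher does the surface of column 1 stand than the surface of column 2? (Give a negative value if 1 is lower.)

For any compensation level in the mantle, the mantle terms cancel and isostasy reduces to e = (Σt_1 − Σt_2) − (Σ(ρt)_1 − Σ(ρt)_2) / ρ_m.
Σt_1 = 24866 m; Σt_2 = 39100 m; Σ(ρt)_1 = 70663880; Σ(ρt)_2 = 106743000 (in m·kg/m³).
e = (24866 − 39100) − (70663880 − 106743000) / 3270 = −3200 m.

−3200 m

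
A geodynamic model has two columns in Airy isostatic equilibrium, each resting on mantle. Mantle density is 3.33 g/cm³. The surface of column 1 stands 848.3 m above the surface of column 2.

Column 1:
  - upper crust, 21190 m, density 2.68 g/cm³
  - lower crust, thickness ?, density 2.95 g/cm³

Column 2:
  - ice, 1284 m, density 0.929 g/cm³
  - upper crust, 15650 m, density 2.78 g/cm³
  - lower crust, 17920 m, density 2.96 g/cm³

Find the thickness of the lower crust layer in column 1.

19400 m

Take the compensation level at the base of the deeper column (depth z_c below the surface of column 1) and equate Σ ρ_i t_i down to z_c; mantle fills any gap and the z_c terms cancel.
Column 1: 21190×2.68 + x×2.95 + (z_c − 21190 − x)×3.33
Column 2: 848.3×0 + 1284×0.929 + 15650×2.78 + 17920×2.96 + (z_c − 848.3 − 34854)×3.33
The z_c×3.33 term appears on both sides and cancels. Collect the known terms of each column as K = Σ(ρt)_known − 3.33 × (depth of known layers): K_1 = 56789.2 − 3.33×21190 = −13773.5; K_2 = 97743.036 − 3.33×(848.3 + 34854) = −21145.623.
Balance: K_1 − x×(3.33 − 2.95) = K_2, so x = (K_1 − K_2)/(3.33 − 2.95) = 7372.12/0.38 = 19400 m.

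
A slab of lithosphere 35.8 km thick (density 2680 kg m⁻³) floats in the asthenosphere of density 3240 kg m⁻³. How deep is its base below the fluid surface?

29.6 km

Draft d = t ρ_obj/ρ_fluid = 35.8 km × 2680/3240 = 29.6 km.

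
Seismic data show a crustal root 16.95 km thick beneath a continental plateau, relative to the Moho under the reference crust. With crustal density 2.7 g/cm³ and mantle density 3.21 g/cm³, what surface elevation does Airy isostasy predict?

For local isostatic compensation: ρ_c h = (ρ_m − ρ_c) r.
h = r (ρ_m − ρ_c) / ρ_c = 16.95 km × (3.21 − 2.7) / 2.7 = 3.2 km.

3.2 km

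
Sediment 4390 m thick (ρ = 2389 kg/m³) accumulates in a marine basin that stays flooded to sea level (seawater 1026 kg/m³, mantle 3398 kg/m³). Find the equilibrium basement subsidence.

Submarine loading: the sediment displaces seawater, and the subsidence is in turn flooded, so s (ρ_m − ρ_w) = t (ρ_sed − ρ_w).
s = 4390 m × (2389 − 1026) / (3398 − 1026) = 2520 m.

2520 m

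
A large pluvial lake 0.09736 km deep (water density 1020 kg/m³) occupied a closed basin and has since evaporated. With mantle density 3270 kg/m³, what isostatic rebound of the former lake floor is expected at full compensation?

0.0304 km

u = d ρ_w/ρ_m = 0.09736 km × 1020/3270 = 0.0304 km.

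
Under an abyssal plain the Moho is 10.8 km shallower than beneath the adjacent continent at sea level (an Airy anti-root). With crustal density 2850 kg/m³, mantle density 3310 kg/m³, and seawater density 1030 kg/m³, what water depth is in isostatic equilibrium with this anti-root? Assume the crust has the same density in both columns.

Replacing a thickness d of crust by seawater at the top must be balanced by replacing crust with mantle at the base: d (ρ_c − ρ_w) = a (ρ_m − ρ_c).
d = a (ρ_m − ρ_c)/(ρ_c − ρ_w) = 10.8 km × 460/1820 = 2.73 km.

2.73 km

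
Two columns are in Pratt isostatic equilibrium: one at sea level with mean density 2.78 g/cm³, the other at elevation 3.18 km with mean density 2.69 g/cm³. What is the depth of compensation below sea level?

95 km

ρ_ref D = ρ (D + h) → D (ρ_ref − ρ) = ρ h.
D = ρ h/(ρ_ref − ρ) = 2.69 × 3.18 km/(2.78 − 2.69) = 95 km.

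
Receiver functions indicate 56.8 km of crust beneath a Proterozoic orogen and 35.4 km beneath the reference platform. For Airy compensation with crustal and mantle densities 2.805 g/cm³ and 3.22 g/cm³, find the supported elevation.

Excess crust Δ = 56.8 km − 35.4 km = 21.4 km, split between elevation h and root r with h + r = Δ.
Airy balance ρ_c h = (ρ_m − ρ_c) r gives r = h ρ_c/(ρ_m − ρ_c), so h (1 + ρ_c/(ρ_m − ρ_c)) = Δ, i.e. h = Δ (ρ_m − ρ_c)/ρ_m.
h = 21.4 km × 0.415/3.22 = 2.76 km.

2.76 km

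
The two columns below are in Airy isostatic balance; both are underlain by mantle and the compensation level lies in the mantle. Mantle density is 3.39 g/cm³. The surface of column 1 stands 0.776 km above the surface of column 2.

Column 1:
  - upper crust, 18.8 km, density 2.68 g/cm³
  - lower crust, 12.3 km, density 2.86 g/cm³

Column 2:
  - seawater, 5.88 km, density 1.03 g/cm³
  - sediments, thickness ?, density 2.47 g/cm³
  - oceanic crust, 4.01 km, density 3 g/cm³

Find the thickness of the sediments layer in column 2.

1.95 km

Take the compensation level at the base of the deeper column (depth z_c below the surface of column 1) and equate Σ ρ_i t_i down to z_c; mantle fills any gap and the z_c terms cancel.
Column 1: 18.8×2.68 + 12.3×2.86 + (z_c − 31.1)×3.39
Column 2: 0.776×0 + 5.88×1.03 + x×2.47 + 4.01×3 + (z_c − 0.776 − 9.89 − x)×3.39
The z_c×3.39 term appears on both sides and cancels. Collect the known terms of each column as K = Σ(ρt)_known − 3.39 × (depth of known layers): K_1 = 85.562 − 3.39×31.1 = −19.867; K_2 = 18.0864 − 3.39×(0.776 + 9.89) = −18.07134.
Balance: K_1 = K_2 − x×(3.39 − 2.47), so x = (K_2 − K_1)/(3.39 − 2.47) = 1.79566/0.92 = 1.95 km.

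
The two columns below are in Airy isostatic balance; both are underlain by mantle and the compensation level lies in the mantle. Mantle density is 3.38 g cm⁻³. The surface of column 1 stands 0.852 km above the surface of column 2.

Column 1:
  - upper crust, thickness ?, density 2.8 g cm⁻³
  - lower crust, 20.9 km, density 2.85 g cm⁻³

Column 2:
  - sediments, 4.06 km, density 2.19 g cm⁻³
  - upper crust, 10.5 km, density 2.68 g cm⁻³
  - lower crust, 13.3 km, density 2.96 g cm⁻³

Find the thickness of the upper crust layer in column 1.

16.5 km

Take the compensation level at the base of the deeper column (depth z_c below the surface of column 1) and equate Σ ρ_i t_i down to z_c; mantle fills any gap and the z_c terms cancel.
Column 1: x×2.8 + 20.9×2.85 + (z_c − 20.9 − x)×3.38
Column 2: 0.852×0 + 4.06×2.19 + 10.5×2.68 + 13.3×2.96 + (z_c − 0.852 − 27.86)×3.38
The z_c×3.38 term appears on both sides and cancels. Collect the known terms of each column as K = Σ(ρt)_known − 3.38 × (depth of known layers): K_1 = 59.565 − 3.38×20.9 = −11.077; K_2 = 76.3994 − 3.38×(0.852 + 27.86) = −20.64716.
Balance: K_1 − x×(3.38 − 2.8) = K_2, so x = (K_1 − K_2)/(3.38 − 2.8) = 9.57016/0.58 = 16.5 km.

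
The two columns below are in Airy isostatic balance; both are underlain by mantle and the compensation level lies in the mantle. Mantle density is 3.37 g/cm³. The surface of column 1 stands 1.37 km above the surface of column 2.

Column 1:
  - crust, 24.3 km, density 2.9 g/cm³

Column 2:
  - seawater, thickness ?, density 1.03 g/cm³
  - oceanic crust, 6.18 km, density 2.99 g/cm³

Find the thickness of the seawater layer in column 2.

Take the compensation level at the base of the deeper column (depth z_c below the surface of column 1) and equate Σ ρ_i t_i down to z_c; mantle fills any gap and the z_c terms cancel.
Column 1: 24.3×2.9 + (z_c − 24.3)×3.37
Column 2: 1.37×0 + x×1.03 + 6.18×2.99 + (z_c − 1.37 − 6.18 − x)×3.37
The z_c×3.37 term appears on both sides and cancels. Collect the known terms of each column as K = Σ(ρt)_known − 3.37 × (depth of known layers): K_1 = 70.47 − 3.37×24.3 = −11.421; K_2 = 18.4782 − 3.37×(1.37 + 6.18) = −6.9653.
Balance: K_1 = K_2 − x×(3.37 − 1.03), so x = (K_2 − K_1)/(3.37 − 1.03) = 4.4557/2.34 = 1.9 km.

1.9 km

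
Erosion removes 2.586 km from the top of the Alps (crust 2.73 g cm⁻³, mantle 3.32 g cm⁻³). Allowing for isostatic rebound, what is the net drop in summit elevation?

Rebound u = e ρ_c/ρ_m = 2.586 km × 2.73/3.32 = 2.126 km.
Net surface drop = e − u = 2.586 km − 2.126 km = e (ρ_m − ρ_c)/ρ_m = 0.46 km.

0.46 km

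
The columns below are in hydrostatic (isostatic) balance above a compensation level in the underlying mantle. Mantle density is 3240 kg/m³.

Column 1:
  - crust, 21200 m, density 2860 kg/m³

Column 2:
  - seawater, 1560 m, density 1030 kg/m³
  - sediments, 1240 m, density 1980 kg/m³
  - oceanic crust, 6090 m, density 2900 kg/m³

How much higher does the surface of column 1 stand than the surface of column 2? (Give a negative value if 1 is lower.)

For any compensation level in the mantle, the mantle terms cancel and isostasy reduces to e = (Σt_1 − Σt_2) − (Σ(ρt)_1 − Σ(ρt)_2) / ρ_m.
Σt_1 = 21200 m; Σt_2 = 8890 m; Σ(ρt)_1 = 60632000; Σ(ρt)_2 = 21723000 (in m·kg/m³).
e = (21200 − 8890) − (60632000 − 21723000) / 3240 = 301 m.

301 m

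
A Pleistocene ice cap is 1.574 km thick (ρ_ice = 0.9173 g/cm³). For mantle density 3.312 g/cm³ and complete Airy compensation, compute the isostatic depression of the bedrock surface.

Equating mass per unit area of the two columns: the ice load ρ_ice t is balanced by mantle displaced below, ρ_m s.
s = t ρ_ice / ρ_m = 1.574 km × 0.9173/3.312 = 0.436 km.

0.436 km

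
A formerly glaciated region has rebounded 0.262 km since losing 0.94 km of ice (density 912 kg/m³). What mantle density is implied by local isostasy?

3270 kg/m³

ρ_m = ρ_ice t / u = 912 × 0.94 km/0.262 km = 3270 kg/m³.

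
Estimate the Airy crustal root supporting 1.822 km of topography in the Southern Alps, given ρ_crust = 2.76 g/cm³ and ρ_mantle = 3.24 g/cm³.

10.5 km

In Airy isostatic equilibrium: the weight of the topography is balanced by the buoyancy of the root, ρ_c h = (ρ_m − ρ_c) r.
r = h · ρ_c / (ρ_m − ρ_c) = 1.822 km × 2.76 / (3.24 − 2.76) = 10.5 km.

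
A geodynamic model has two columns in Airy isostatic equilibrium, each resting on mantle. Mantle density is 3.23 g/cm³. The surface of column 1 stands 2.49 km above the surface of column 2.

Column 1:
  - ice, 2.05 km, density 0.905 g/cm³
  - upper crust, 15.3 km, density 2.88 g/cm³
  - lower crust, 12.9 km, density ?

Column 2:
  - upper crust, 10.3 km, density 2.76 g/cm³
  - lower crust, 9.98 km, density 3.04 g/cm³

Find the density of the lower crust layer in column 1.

Take the compensation level at the base of the deeper column (depth z_c below the surface of column 1) and equate Σ ρ_i t_i down to z_c; mantle fills any gap and the z_c terms cancel.
Column 1: 2.05×0.905 + 15.3×2.88 + 12.9×ρ + (z_c − 30.25)×3.23
Column 2: 2.49×0 + 10.3×2.76 + 9.98×3.04 + (z_c − 2.49 − 20.28)×3.23
The z_c×3.23 term appears on both sides and cancels. Collect the known terms of each column as K = Σ(ρt)_known − 3.23 × (depth of known layers): K_1 = 45.91925 − 3.23×30.25 = −51.78825; K_2 = 58.7672 − 3.23×(2.49 + 20.28) = −14.7799.
Balance: K_1 + 12.9×ρ = K_2, so ρ = (K_2 − K_1)/12.9 = 37.0084/12.9 = 2.87 g/cm³.

2.87 g/cm³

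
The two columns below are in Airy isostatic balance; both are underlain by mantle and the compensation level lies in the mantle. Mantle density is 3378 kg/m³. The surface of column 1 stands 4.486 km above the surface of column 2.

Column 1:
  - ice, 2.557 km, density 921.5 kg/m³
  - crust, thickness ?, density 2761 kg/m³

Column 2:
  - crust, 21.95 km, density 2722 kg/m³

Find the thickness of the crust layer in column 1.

Take the compensation level at the base of the deeper column (depth z_c below the surface of column 1) and equate Σ ρ_i t_i down to z_c; mantle fills any gap and the z_c terms cancel.
Column 1: 2.557×921.5 + x×2761 + (z_c − 2.557 − x)×3378
Column 2: 4.486×0 + 21.95×2722 + (z_c − 4.486 − 21.95)×3378
The z_c×3378 term appears on both sides and cancels. Collect the known terms of each column as K = Σ(ρt)_known − 3378 × (depth of known layers): K_1 = 2356.2755 − 3378×2.557 = −6281.2705; K_2 = 59747.9 − 3378×(4.486 + 21.95) = −29552.908.
Balance: K_1 − x×(3378 − 2761) = K_2, so x = (K_1 − K_2)/(3378 − 2761) = 23271.6/617 = 37.7 km.

37.7 km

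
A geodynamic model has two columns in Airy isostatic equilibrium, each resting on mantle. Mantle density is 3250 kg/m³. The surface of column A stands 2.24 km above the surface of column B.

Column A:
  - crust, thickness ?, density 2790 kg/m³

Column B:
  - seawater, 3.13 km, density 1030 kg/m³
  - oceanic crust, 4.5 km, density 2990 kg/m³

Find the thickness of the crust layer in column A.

Take the compensation level at the base of the deeper column (depth z_c below the surface of column A) and equate Σ ρ_i t_i down to z_c; mantle fills any gap and the z_c terms cancel.
Column A: x×2790 + (z_c − 0 − x)×3250
Column B: 2.24×0 + 3.13×1030 + 4.5×2990 + (z_c − 2.24 − 7.63)×3250
The z_c×3250 term appears on both sides and cancels. Collect the known terms of each column as K = Σ(ρt)_known − 3250 × (depth of known layers): K_A = 0 − 3250×0 = 0; K_B = 16678.9 − 3250×(2.24 + 7.63) = −15398.6.
Balance: K_A − x×(3250 − 2790) = K_B, so x = (K_A − K_B)/(3250 − 2790) = 15398.6/460 = 33.5 km.

33.5 km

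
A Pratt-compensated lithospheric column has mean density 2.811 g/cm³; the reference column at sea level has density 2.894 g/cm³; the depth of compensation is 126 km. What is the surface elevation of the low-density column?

3.72 km

ρ_ref D = ρ (D + h) → h = D (ρ_ref − ρ)/ρ.
h = 126 km × (2.894 − 2.811)/2.811 = 3.72 km.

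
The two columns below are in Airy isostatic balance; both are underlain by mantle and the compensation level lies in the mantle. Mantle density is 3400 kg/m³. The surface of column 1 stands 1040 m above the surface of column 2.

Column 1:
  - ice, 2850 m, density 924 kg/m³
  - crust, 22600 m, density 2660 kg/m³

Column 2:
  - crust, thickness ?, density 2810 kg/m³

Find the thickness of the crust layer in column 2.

Take the compensation level at the base of the deeper column (depth z_c below the surface of column 1) and equate Σ ρ_i t_i down to z_c; mantle fills any gap and the z_c terms cancel.
Column 1: 2850×924 + 22600×2660 + (z_c − 25450)×3400
Column 2: 1040×0 + x×2810 + (z_c − 1040 − 0 − x)×3400
The z_c×3400 term appears on both sides and cancels. Collect the known terms of each column as K = Σ(ρt)_known − 3400 × (depth of known layers): K_1 = 62749400 − 3400×25450 = −23780600; K_2 = 0 − 3400×(1040 + 0) = −3536000.
Balance: K_1 = K_2 − x×(3400 − 2810), so x = (K_2 − K_1)/(3400 − 2810) = 20244600/590 = 34300 m.

34300 m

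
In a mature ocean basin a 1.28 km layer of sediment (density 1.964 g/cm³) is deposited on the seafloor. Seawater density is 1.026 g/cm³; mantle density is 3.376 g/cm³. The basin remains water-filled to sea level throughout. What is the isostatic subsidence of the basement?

0.511 km

Submarine loading: the sediment displaces seawater, and the subsidence is in turn flooded, so s (ρ_m − ρ_w) = t (ρ_sed − ρ_w).
s = 1.28 km × (1.964 − 1.026) / (3.376 − 1.026) = 0.511 km.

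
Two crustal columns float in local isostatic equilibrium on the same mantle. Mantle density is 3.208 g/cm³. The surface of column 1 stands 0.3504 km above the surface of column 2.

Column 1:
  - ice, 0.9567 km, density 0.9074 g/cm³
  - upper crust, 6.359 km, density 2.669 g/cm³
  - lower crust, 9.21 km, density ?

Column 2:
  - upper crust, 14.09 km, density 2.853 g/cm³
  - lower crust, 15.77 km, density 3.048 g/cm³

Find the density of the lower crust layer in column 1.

2.88 g/cm³

Take the compensation level at the base of the deeper column (depth z_c below the surface of column 1) and equate Σ ρ_i t_i down to z_c; mantle fills any gap and the z_c terms cancel.
Column 1: 0.9567×0.9074 + 6.359×2.669 + 9.21×ρ + (z_c − 16.5257)×3.208
Column 2: 0.3504×0 + 14.09×2.853 + 15.77×3.048 + (z_c − 0.3504 − 29.86)×3.208
The z_c×3.208 term appears on both sides and cancels. Collect the known terms of each column as K = Σ(ρt)_known − 3.208 × (depth of known layers): K_1 = 17.8402806 − 3.208×16.5257 = −35.174165; K_2 = 88.26573 − 3.208×(0.3504 + 29.86) = −8.6492332.
Balance: K_1 + 9.21×ρ = K_2, so ρ = (K_2 − K_1)/9.21 = 26.5249/9.21 = 2.88 g/cm³.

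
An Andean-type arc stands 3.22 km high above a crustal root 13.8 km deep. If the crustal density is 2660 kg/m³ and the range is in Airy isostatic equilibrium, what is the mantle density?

Airy balance: ρ_c h = (ρ_m − ρ_c) r → ρ_m = ρ_c (1 + h/r).
ρ_m = 2660 × (1 + 3.22 km/13.8 km) = 3280 kg/m³.

3280 kg/m³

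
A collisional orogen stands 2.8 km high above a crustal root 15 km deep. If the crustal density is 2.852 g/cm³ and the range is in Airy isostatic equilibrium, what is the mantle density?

Airy balance: ρ_c h = (ρ_m − ρ_c) r → ρ_m = ρ_c (1 + h/r).
ρ_m = 2.852 × (1 + 2.8 km/15 km) = 3.38 g/cm³.

3.38 g/cm³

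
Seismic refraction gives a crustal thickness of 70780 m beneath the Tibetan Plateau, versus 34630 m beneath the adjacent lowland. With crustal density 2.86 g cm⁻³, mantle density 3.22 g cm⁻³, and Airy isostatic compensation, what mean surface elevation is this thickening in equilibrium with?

Excess crust Δ = 70780 m − 34630 m = 36150 m, split between elevation h and root r with h + r = Δ.
Airy balance ρ_c h = (ρ_m − ρ_c) r gives r = h ρ_c/(ρ_m − ρ_c), so h (1 + ρ_c/(ρ_m − ρ_c)) = Δ, i.e. h = Δ (ρ_m − ρ_c)/ρ_m.
h = 36150 m × 0.36/3.22 = 4040 m.

4040 m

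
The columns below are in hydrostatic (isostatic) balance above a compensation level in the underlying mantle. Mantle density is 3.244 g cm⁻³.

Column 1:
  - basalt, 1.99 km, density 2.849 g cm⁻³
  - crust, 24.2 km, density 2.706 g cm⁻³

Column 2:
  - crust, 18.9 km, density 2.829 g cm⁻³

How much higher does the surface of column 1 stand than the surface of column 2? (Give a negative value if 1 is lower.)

For any compensation level in the mantle, the mantle terms cancel and isostasy reduces to e = (Σt_1 − Σt_2) − (Σ(ρt)_1 − Σ(ρt)_2) / ρ_m.
Σt_1 = 26.19 km; Σt_2 = 18.9 km; Σ(ρt)_1 = 71.15471; Σ(ρt)_2 = 53.4681 (in km·g cm⁻³).
e = (26.19 − 18.9) − (71.15471 − 53.4681) / 3.244 = 1.84 km.

1.84 km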